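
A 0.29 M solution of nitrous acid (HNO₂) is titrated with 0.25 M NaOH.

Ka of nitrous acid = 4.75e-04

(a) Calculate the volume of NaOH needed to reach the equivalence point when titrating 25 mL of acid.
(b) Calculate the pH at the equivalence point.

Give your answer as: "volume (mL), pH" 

moles acid = 0.29 × 25/1000 = 0.00725 mol; V_base = moles/0.25 × 1000 = 29.0 mL. At equivalence only the conjugate base is present: [A⁻] = 0.00725/0.054 = 1.3426e-01 M. Kb = Kw/Ka = 2.11e-11; [OH⁻] = √(Kb × [A⁻]) = 1.6812e-06; pOH = 5.77; pH = 14 - pOH = 8.23.

V = 29.0 mL, pH = 8.23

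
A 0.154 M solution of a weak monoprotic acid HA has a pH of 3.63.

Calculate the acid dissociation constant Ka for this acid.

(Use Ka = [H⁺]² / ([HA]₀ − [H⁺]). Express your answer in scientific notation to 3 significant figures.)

[H⁺] = 10^(−pH) = 10^(−3.63) = 2.344e-04 M. For HA ⇌ H⁺ + A⁻, Ka = [H⁺][A⁻]/[HA] = [H⁺]² / ([HA]₀ − [H⁺]) = (2.344e-04)² / (0.154 − 2.344e-04) = 3.57e-07.

K_a = 3.57e-07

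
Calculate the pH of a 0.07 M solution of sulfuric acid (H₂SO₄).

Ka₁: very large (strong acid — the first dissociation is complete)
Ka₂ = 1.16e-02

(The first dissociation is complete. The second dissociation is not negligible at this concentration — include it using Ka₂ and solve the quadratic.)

First dissociation is complete: [H⁺]₀ = [HSO₄⁻]₀ = C = 0.07 M. Second dissociation HSO₄⁻ ⇌ H⁺ + SO₄²⁻: let x = [SO₄²⁻]. Ka₂ = (C + x)·x / (C − x) = 1.16e-02 → x² + (C + Ka₂)·x − Ka₂·C = 0 → x² + 0.08160·x − 8.120e-04 = 0. x = (−0.08160 + √(0.08160² + 4 × 8.120e-04)) / 2 = 8.9659e-03 M. [H⁺] = C + x = 0.07 + 8.9659e-03 = 7.8966e-02 M. pH = -log(7.8966e-02) = 1.10.

pH = 1.10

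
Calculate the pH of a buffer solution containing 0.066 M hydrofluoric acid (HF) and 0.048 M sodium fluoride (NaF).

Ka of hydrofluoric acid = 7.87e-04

pKa = -log(7.87e-04) = 3.10. pH = pKa + log([A⁻]/[HA]) = 3.10 + log(0.048/0.066)

pH = 2.97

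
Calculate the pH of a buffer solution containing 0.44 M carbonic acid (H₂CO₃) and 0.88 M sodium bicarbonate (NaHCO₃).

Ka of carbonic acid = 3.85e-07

pKa = -log(3.85e-07) = 6.41. pH = pKa + log([A⁻]/[HA]) = 6.41 + log(0.88/0.44)

pH = 6.72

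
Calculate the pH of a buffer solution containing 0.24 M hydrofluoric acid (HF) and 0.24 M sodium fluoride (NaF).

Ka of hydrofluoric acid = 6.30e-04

pKa = -log(6.30e-04) = 3.20. pH = pKa + log([A⁻]/[HA]) = 3.20 + log(0.24/0.24)

pH = 3.20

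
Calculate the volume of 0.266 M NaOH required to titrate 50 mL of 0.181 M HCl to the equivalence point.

At equivalence: moles acid = moles base. moles HCl = 0.181 × 50/1000 = 0.00905 mol. V_base = moles / 0.266 × 1000 = 34.0 mL.

V_{base} = 34.0 mL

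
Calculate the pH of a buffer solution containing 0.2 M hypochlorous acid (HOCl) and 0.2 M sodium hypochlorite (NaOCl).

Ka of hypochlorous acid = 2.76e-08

pKa = -log(2.76e-08) = 7.56. pH = pKa + log([A⁻]/[HA]) = 7.56 + log(0.2/0.2)

pH = 7.56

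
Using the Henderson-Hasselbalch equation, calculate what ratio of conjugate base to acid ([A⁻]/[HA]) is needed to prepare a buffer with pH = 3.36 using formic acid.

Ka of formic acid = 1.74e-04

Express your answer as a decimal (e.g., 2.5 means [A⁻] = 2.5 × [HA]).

pKa = -log(1.74e-04) = 3.7595. pH = pKa + log([A⁻]/[HA]), so log([A⁻]/[HA]) = pH − pKa = 3.36 − 3.7595 = -0.3995. [A⁻]/[HA] = 10^(-0.3995) = 0.399

[A⁻]/[HA] = 0.399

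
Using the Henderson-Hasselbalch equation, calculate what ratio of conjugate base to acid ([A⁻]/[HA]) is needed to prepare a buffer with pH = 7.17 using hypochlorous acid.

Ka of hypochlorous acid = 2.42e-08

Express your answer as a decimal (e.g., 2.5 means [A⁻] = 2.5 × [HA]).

pKa = -log(2.42e-08) = 7.6162. pH = pKa + log([A⁻]/[HA]), so log([A⁻]/[HA]) = pH − pKa = 7.17 − 7.6162 = -0.4462. [A⁻]/[HA] = 10^(-0.4462) = 0.358

[A⁻]/[HA] = 0.358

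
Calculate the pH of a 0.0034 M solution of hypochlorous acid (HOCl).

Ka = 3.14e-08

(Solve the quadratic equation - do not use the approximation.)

x² + Ka×x - Ka×C = 0. Using quadratic formula: [H⁺] = 1.0317e-05

pH = 4.99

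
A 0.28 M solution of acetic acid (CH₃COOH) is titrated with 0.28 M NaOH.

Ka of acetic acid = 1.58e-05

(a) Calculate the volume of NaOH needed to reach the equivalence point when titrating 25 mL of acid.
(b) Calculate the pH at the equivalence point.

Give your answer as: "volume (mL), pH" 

moles acid = 0.28 × 25/1000 = 0.007 mol; V_base = moles/0.28 × 1000 = 25.0 mL. At equivalence only the conjugate base is present: [A⁻] = 0.007/0.050 = 1.4000e-01 M. Kb = Kw/Ka = 6.33e-10; [OH⁻] = √(Kb × [A⁻]) = 9.4132e-06; pOH = 5.03; pH = 14 - pOH = 8.97.

V = 25.0 mL, pH = 8.97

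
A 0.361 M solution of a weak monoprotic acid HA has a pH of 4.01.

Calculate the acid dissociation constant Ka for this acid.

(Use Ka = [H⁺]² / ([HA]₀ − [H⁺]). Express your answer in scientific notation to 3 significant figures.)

[H⁺] = 10^(−pH) = 10^(−4.01) = 9.772e-05 M. For HA ⇌ H⁺ + A⁻, Ka = [H⁺][A⁻]/[HA] = [H⁺]² / ([HA]₀ − [H⁺]) = (9.772e-05)² / (0.361 − 9.772e-05) = 2.65e-08.

K_a = 2.65e-08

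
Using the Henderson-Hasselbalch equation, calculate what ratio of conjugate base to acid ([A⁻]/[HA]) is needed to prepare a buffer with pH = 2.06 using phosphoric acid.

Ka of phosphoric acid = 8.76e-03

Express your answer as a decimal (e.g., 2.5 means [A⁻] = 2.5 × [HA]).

pKa = -log(8.76e-03) = 2.0575. pH = pKa + log([A⁻]/[HA]), so log([A⁻]/[HA]) = pH − pKa = 2.06 − 2.0575 = 0.0025. [A⁻]/[HA] = 10^(0.0025) = 1.01

[A⁻]/[HA] = 1.01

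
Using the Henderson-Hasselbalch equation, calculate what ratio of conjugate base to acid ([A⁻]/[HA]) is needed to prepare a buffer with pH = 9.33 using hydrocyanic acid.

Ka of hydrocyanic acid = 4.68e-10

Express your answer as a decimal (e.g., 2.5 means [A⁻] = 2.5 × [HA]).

pKa = -log(4.68e-10) = 9.3298. pH = pKa + log([A⁻]/[HA]), so log([A⁻]/[HA]) = pH − pKa = 9.33 − 9.3298 = 0.0002. [A⁻]/[HA] = 10^(0.0002) = 1.00

[A⁻]/[HA] = 1.00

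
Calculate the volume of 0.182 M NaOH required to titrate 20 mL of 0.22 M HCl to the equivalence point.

At equivalence: moles acid = moles base. moles HCl = 0.22 × 20/1000 = 0.0044 mol. V_base = moles / 0.182 × 1000 = 24.2 mL.

V_{base} = 24.2 mL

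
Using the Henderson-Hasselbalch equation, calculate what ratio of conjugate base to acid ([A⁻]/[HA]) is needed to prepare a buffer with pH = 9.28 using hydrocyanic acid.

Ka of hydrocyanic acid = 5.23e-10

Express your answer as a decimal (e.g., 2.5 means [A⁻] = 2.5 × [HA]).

pKa = -log(5.23e-10) = 9.2815. pH = pKa + log([A⁻]/[HA]), so log([A⁻]/[HA]) = pH − pKa = 9.28 − 9.2815 = -0.0015. [A⁻]/[HA] = 10^(-0.0015) = 0.997

[A⁻]/[HA] = 0.997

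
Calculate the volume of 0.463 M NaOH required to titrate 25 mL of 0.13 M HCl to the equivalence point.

At equivalence: moles acid = moles base. moles HCl = 0.13 × 25/1000 = 0.00325 mol. V_base = moles / 0.463 × 1000 = 7.0 mL.

V_{base} = 7.0 mL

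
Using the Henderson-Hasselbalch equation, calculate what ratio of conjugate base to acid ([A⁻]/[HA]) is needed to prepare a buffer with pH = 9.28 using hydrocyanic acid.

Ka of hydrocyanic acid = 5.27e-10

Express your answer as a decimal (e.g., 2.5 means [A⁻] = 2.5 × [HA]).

pKa = -log(5.27e-10) = 9.2782. pH = pKa + log([A⁻]/[HA]), so log([A⁻]/[HA]) = pH − pKa = 9.28 − 9.2782 = 0.0018. [A⁻]/[HA] = 10^(0.0018) = 1.00

[A⁻]/[HA] = 1.00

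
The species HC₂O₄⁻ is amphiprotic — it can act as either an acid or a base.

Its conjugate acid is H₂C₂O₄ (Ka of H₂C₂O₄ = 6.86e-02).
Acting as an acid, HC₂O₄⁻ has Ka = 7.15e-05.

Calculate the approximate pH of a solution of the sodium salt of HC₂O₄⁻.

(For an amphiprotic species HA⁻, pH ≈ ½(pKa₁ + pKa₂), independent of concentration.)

pKa₁ = -log(6.86e-02) = 1.16; pKa₂ = -log(7.15e-05) = 4.15. For an amphiprotic species, pH ≈ ½(pKa₁ + pKa₂) = ½(1.16 + 4.15) = 2.65.

pH = 2.65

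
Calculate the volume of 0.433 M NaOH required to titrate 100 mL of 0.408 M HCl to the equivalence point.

At equivalence: moles acid = moles base. moles HCl = 0.408 × 100/1000 = 0.0408 mol. V_base = moles / 0.433 × 1000 = 94.2 mL.

V_{base} = 94.2 mL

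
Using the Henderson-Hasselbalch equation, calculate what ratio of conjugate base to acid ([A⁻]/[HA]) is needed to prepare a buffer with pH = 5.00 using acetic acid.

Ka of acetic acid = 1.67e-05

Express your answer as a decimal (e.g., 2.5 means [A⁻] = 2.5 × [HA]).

pKa = -log(1.67e-05) = 4.7773. pH = pKa + log([A⁻]/[HA]), so log([A⁻]/[HA]) = pH − pKa = 5.00 − 4.7773 = 0.2227. [A⁻]/[HA] = 10^(0.2227) = 1.67

[A⁻]/[HA] = 1.67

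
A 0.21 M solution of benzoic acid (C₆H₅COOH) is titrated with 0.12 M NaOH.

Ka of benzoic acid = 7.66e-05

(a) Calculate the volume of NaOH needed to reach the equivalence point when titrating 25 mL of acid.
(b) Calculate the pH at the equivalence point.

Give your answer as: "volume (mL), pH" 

moles acid = 0.21 × 25/1000 = 0.00525 mol; V_base = moles/0.12 × 1000 = 43.8 mL. At equivalence only the conjugate base is present: [A⁻] = 0.00525/0.069 = 7.6364e-02 M. Kb = Kw/Ka = 1.31e-10; [OH⁻] = √(Kb × [A⁻]) = 3.1574e-06; pOH = 5.50; pH = 14 - pOH = 8.50.

V = 43.8 mL, pH = 8.50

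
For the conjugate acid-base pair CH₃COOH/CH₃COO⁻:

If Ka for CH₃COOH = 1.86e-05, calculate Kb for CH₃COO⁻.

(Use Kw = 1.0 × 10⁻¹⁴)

For a conjugate pair Ka × Kb = Kw, so Kb = Kw/Ka = 1.0 × 10⁻¹⁴ / 1.86e-05 = 5.38e-10.

K_b = 5.38e-10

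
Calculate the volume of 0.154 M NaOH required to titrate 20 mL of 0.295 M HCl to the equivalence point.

At equivalence: moles acid = moles base. moles HCl = 0.295 × 20/1000 = 0.0059 mol. V_base = moles / 0.154 × 1000 = 38.3 mL.

V_{base} = 38.3 mL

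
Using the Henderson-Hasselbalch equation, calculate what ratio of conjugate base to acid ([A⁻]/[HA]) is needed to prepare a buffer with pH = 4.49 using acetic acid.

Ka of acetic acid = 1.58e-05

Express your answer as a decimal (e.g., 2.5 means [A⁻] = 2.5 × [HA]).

pKa = -log(1.58e-05) = 4.8013. pH = pKa + log([A⁻]/[HA]), so log([A⁻]/[HA]) = pH − pKa = 4.49 − 4.8013 = -0.3113. [A⁻]/[HA] = 10^(-0.3113) = 0.488

[A⁻]/[HA] = 0.488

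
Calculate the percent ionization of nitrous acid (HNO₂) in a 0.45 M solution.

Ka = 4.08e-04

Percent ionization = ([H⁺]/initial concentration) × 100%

Using Ka equilibrium: x² + Ka×x - Ka×C = 0. Solving: [H⁺] = 1.3347e-02. Percent = (1.3347e-02/0.45) × 100

Percent ionization = 2.97%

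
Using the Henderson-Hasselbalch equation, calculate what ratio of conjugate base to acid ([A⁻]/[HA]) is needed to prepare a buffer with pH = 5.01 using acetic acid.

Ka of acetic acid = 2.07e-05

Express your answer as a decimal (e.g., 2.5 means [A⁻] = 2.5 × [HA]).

pKa = -log(2.07e-05) = 4.6840. pH = pKa + log([A⁻]/[HA]), so log([A⁻]/[HA]) = pH − pKa = 5.01 − 4.6840 = 0.3260. [A⁻]/[HA] = 10^(0.3260) = 2.12

[A⁻]/[HA] = 2.12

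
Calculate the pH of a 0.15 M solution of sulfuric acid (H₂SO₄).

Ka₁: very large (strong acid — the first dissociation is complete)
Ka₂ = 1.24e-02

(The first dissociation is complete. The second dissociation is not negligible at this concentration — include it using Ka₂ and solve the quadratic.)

First dissociation is complete: [H⁺]₀ = [HSO₄⁻]₀ = C = 0.15 M. Second dissociation HSO₄⁻ ⇌ H⁺ + SO₄²⁻: let x = [SO₄²⁻]. Ka₂ = (C + x)·x / (C − x) = 1.24e-02 → x² + (C + Ka₂)·x − Ka₂·C = 0 → x² + 0.16240·x − 1.860e-03 = 0. x = (−0.16240 + √(0.16240² + 4 × 1.860e-03)) / 2 = 1.0743e-02 M. [H⁺] = C + x = 0.15 + 1.0743e-02 = 1.6074e-01 M. pH = -log(1.6074e-01) = 0.79.

pH = 0.79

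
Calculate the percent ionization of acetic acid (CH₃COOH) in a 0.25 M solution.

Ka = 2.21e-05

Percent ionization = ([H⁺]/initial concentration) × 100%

Using Ka equilibrium: x² + Ka×x - Ka×C = 0. Solving: [H⁺] = 2.3395e-03. Percent = (2.3395e-03/0.25) × 100

Percent ionization = 0.936%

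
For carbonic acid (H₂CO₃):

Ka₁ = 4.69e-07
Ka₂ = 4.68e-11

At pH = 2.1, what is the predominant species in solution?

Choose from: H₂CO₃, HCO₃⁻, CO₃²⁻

pKa₁ = 6.33, pKa₂ = 10.33. For a polyprotic acid the predominant species crosses at each pKa: below pKa_n the protonated form dominates, above it the deprotonated form does. At pH = 2.1, the predominant species is H₂CO₃.

H₂CO₃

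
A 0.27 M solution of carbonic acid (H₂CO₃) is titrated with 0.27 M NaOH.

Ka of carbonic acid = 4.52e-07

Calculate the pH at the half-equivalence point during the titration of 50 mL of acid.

At half-equivalence [HA] = [A⁻], so Henderson-Hasselbalch gives pH = pKa = -log(4.52e-07) = 6.34.

pH = pKa = 6.34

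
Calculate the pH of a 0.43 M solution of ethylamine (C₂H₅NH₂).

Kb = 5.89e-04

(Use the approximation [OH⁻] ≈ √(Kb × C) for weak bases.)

[OH⁻] = √(Kb × C) = √(5.89e-04 × 0.43) = 1.5914e-02. pOH = 1.80, pH = 14 - pOH

pH = 12.20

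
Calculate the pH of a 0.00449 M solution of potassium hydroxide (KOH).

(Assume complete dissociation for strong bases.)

[OH⁻] = 0.00449 M for strong base. pOH = -log[OH⁻] = 2.35, pH = 14 - pOH

pH = 11.65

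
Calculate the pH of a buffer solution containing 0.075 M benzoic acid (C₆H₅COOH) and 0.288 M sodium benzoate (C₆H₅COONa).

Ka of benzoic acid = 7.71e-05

pKa = -log(7.71e-05) = 4.11. pH = pKa + log([A⁻]/[HA]) = 4.11 + log(0.288/0.075)

pH = 4.70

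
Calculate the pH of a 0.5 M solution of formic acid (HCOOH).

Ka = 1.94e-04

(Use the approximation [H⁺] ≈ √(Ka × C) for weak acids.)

[H⁺] = √(Ka × C) = √(1.94e-04 × 0.5) = 9.8489e-03. pH = -log(9.8489e-03)

pH = 2.01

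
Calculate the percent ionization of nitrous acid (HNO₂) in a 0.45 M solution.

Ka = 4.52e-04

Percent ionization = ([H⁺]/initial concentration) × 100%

Using Ka equilibrium: x² + Ka×x - Ka×C = 0. Solving: [H⁺] = 1.4038e-02. Percent = (1.4038e-02/0.45) × 100

Percent ionization = 3.12%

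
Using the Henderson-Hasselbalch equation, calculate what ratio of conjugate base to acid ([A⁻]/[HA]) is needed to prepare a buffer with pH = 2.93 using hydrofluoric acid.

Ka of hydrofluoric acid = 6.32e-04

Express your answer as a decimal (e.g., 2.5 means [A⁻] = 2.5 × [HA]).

pKa = -log(6.32e-04) = 3.1993. pH = pKa + log([A⁻]/[HA]), so log([A⁻]/[HA]) = pH − pKa = 2.93 − 3.1993 = -0.2693. [A⁻]/[HA] = 10^(-0.2693) = 0.538

[A⁻]/[HA] = 0.538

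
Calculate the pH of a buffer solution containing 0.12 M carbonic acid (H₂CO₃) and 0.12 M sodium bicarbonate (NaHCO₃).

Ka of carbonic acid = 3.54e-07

pKa = -log(3.54e-07) = 6.45. pH = pKa + log([A⁻]/[HA]) = 6.45 + log(0.12/0.12)

pH = 6.45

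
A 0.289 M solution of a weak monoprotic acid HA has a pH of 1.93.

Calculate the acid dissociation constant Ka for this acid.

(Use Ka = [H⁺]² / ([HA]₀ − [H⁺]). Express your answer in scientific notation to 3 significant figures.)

[H⁺] = 10^(−pH) = 10^(−1.93) = 1.175e-02 M. For HA ⇌ H⁺ + A⁻, Ka = [H⁺][A⁻]/[HA] = [H⁺]² / ([HA]₀ − [H⁺]) = (1.175e-02)² / (0.289 − 1.175e-02) = 4.98e-04.

K_a = 4.98e-04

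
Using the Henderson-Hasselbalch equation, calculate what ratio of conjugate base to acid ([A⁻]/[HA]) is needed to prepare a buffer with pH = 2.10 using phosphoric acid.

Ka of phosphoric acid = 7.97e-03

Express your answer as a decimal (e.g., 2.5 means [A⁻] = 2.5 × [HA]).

pKa = -log(7.97e-03) = 2.0985. pH = pKa + log([A⁻]/[HA]), so log([A⁻]/[HA]) = pH − pKa = 2.10 − 2.0985 = 0.0015. [A⁻]/[HA] = 10^(0.0015) = 1.00

[A⁻]/[HA] = 1.00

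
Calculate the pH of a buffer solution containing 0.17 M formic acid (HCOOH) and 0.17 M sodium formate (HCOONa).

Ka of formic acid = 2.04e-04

pKa = -log(2.04e-04) = 3.69. pH = pKa + log([A⁻]/[HA]) = 3.69 + log(0.17/0.17)

pH = 3.69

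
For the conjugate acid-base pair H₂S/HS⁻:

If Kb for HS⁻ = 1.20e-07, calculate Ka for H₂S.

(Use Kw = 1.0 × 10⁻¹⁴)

For a conjugate pair Ka × Kb = Kw, so Ka = Kw/Kb = 1.0 × 10⁻¹⁴ / 1.20e-07 = 8.33e-08.

K_a = 8.33e-08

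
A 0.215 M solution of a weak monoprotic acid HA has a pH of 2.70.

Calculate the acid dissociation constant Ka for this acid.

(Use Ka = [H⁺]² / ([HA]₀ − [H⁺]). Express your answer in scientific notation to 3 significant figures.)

[H⁺] = 10^(−pH) = 10^(−2.70) = 1.995e-03 M. For HA ⇌ H⁺ + A⁻, Ka = [H⁺][A⁻]/[HA] = [H⁺]² / ([HA]₀ − [H⁺]) = (1.995e-03)² / (0.215 − 1.995e-03) = 1.87e-05.

K_a = 1.87e-05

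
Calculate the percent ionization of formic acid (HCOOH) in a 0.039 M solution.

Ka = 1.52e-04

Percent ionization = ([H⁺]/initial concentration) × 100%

Using Ka equilibrium: x² + Ka×x - Ka×C = 0. Solving: [H⁺] = 2.3599e-03. Percent = (2.3599e-03/0.039) × 100

Percent ionization = 6.05%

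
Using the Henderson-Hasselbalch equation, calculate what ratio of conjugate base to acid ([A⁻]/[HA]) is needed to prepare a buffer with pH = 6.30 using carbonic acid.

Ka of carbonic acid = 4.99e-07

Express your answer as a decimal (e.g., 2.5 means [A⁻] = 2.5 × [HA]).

pKa = -log(4.99e-07) = 6.3019. pH = pKa + log([A⁻]/[HA]), so log([A⁻]/[HA]) = pH − pKa = 6.30 − 6.3019 = -0.0019. [A⁻]/[HA] = 10^(-0.0019) = 0.996

[A⁻]/[HA] = 0.996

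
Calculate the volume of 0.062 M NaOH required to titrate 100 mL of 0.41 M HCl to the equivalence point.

At equivalence: moles acid = moles base. moles HCl = 0.41 × 100/1000 = 0.041 mol. V_base = moles / 0.062 × 1000 = 661.3 mL.

V_{base} = 661.3 mL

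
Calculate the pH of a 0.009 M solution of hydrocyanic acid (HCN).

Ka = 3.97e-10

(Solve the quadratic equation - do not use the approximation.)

x² + Ka×x - Ka×C = 0. Using quadratic formula: [H⁺] = 1.8900e-06

pH = 5.72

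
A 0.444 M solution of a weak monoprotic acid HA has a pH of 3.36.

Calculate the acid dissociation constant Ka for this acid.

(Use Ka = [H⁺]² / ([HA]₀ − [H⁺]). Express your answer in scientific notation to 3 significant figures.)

[H⁺] = 10^(−pH) = 10^(−3.36) = 4.365e-04 M. For HA ⇌ H⁺ + A⁻, Ka = [H⁺][A⁻]/[HA] = [H⁺]² / ([HA]₀ − [H⁺]) = (4.365e-04)² / (0.444 − 4.365e-04) = 4.30e-07.

K_a = 4.30e-07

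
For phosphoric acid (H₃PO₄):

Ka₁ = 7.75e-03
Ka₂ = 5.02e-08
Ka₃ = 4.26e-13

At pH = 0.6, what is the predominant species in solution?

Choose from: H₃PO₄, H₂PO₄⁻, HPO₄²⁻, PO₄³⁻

pKa₁ = 2.11, pKa₂ = 7.30, pKa₃ = 12.37. For a polyprotic acid the predominant species crosses at each pKa: below pKa_n the protonated form dominates, above it the deprotonated form does. At pH = 0.6, the predominant species is H₃PO₄.

H₃PO₄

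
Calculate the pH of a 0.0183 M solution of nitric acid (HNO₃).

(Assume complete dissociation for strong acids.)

[H⁺] = 0.0183 M for strong acid. pH = -log[H⁺] = -log(0.0183)

pH = 1.74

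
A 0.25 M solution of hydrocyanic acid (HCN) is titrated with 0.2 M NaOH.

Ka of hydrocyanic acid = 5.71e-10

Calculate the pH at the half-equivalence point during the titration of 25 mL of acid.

At half-equivalence [HA] = [A⁻], so Henderson-Hasselbalch gives pH = pKa = -log(5.71e-10) = 9.24.

pH = pKa = 9.24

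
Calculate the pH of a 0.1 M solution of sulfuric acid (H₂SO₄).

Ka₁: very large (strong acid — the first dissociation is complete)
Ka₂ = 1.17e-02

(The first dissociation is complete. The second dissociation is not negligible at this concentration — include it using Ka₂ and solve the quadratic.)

First dissociation is complete: [H⁺]₀ = [HSO₄⁻]₀ = C = 0.1 M. Second dissociation HSO₄⁻ ⇌ H⁺ + SO₄²⁻: let x = [SO₄²⁻]. Ka₂ = (C + x)·x / (C − x) = 1.17e-02 → x² + (C + Ka₂)·x − Ka₂·C = 0 → x² + 0.11170·x − 1.170e-03 = 0. x = (−0.11170 + √(0.11170² + 4 × 1.170e-03)) / 2 = 9.6422e-03 M. [H⁺] = C + x = 0.1 + 9.6422e-03 = 1.0964e-01 M. pH = -log(1.0964e-01) = 0.96.

pH = 0.96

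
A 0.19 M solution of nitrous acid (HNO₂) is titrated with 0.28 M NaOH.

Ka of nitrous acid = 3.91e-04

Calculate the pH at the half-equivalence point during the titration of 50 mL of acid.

At half-equivalence [HA] = [A⁻], so Henderson-Hasselbalch gives pH = pKa = -log(3.91e-04) = 3.41.

pH = pKa = 3.41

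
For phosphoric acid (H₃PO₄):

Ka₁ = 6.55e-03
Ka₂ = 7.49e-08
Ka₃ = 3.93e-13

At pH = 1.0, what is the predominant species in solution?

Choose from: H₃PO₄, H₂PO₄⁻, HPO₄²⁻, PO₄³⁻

pKa₁ = 2.18, pKa₂ = 7.13, pKa₃ = 12.41. For a polyprotic acid the predominant species crosses at each pKa: below pKa_n the protonated form dominates, above it the deprotonated form does. At pH = 1.0, the predominant species is H₃PO₄.

H₃PO₄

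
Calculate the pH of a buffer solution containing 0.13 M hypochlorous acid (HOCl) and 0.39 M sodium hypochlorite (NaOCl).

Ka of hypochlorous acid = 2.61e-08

pKa = -log(2.61e-08) = 7.58. pH = pKa + log([A⁻]/[HA]) = 7.58 + log(0.39/0.13)

pH = 8.06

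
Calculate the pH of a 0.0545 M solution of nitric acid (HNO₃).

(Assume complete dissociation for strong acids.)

[H⁺] = 0.0545 M for strong acid. pH = -log[H⁺] = -log(0.0545)

pH = 1.26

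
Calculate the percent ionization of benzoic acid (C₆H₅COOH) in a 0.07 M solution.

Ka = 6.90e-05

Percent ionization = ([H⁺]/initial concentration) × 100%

Using Ka equilibrium: x² + Ka×x - Ka×C = 0. Solving: [H⁺] = 2.1635e-03. Percent = (2.1635e-03/0.07) × 100

Percent ionization = 3.09%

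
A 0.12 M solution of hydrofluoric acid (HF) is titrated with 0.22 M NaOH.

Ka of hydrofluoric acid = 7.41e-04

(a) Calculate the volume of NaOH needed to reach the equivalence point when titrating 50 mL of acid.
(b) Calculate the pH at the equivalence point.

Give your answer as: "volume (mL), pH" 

moles acid = 0.12 × 50/1000 = 0.006 mol; V_base = moles/0.22 × 1000 = 27.3 mL. At equivalence only the conjugate base is present: [A⁻] = 0.006/0.077 = 7.7647e-02 M. Kb = Kw/Ka = 1.35e-11; [OH⁻] = √(Kb × [A⁻]) = 1.0237e-06; pOH = 5.99; pH = 14 - pOH = 8.01.

V = 27.3 mL, pH = 8.01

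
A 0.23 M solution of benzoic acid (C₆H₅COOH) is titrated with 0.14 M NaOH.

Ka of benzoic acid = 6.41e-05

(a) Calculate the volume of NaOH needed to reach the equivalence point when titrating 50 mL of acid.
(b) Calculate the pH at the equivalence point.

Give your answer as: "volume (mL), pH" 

moles acid = 0.23 × 50/1000 = 0.0115 mol; V_base = moles/0.14 × 1000 = 82.1 mL. At equivalence only the conjugate base is present: [A⁻] = 0.0115/0.132 = 8.7027e-02 M. Kb = Kw/Ka = 1.56e-10; [OH⁻] = √(Kb × [A⁻]) = 3.6847e-06; pOH = 5.43; pH = 14 - pOH = 8.57.

V = 82.1 mL, pH = 8.57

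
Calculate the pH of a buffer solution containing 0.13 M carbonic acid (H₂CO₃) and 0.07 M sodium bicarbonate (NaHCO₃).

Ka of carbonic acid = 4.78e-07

pKa = -log(4.78e-07) = 6.32. pH = pKa + log([A⁻]/[HA]) = 6.32 + log(0.07/0.13)

pH = 6.05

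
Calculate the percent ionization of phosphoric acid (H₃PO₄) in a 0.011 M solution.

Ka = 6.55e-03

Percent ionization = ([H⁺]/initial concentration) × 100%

Using Ka equilibrium: x² + Ka×x - Ka×C = 0. Solving: [H⁺] = 5.8231e-03. Percent = (5.8231e-03/0.011) × 100

Percent ionization = 52.9%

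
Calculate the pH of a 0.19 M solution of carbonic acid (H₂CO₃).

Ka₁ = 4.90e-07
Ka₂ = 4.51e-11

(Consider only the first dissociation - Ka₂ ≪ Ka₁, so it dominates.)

First dissociation dominates. From Ka₁ = [H⁺][HA⁻]/[H₂A], x² + Ka₁·x − Ka₁·C = 0 with C = 0.19 M and Ka₁ = 4.90e-07. Solving: [H⁺] = (−Ka₁ + √(Ka₁² + 4·Ka₁·C)) / 2 = 3.0488e-04 M. pH = -log(3.0488e-04) = 3.52.

pH = 3.52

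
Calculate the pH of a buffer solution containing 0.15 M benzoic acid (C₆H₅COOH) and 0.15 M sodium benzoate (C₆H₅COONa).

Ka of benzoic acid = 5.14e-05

pKa = -log(5.14e-05) = 4.29. pH = pKa + log([A⁻]/[HA]) = 4.29 + log(0.15/0.15)

pH = 4.29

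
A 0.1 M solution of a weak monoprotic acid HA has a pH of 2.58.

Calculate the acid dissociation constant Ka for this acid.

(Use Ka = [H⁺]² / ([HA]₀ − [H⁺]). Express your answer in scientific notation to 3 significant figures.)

[H⁺] = 10^(−pH) = 10^(−2.58) = 2.630e-03 M. For HA ⇌ H⁺ + A⁻, Ka = [H⁺][A⁻]/[HA] = [H⁺]² / ([HA]₀ − [H⁺]) = (2.630e-03)² / (0.1 − 2.630e-03) = 7.11e-05.

K_a = 7.11e-05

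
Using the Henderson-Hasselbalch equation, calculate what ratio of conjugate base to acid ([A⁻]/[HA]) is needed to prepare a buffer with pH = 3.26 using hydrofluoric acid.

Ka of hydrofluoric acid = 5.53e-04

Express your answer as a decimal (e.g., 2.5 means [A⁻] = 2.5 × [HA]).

pKa = -log(5.53e-04) = 3.2573. pH = pKa + log([A⁻]/[HA]), so log([A⁻]/[HA]) = pH − pKa = 3.26 − 3.2573 = 0.0027. [A⁻]/[HA] = 10^(0.0027) = 1.01

[A⁻]/[HA] = 1.01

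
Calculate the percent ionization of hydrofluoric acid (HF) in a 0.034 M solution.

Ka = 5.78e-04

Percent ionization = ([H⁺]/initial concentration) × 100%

Using Ka equilibrium: x² + Ka×x - Ka×C = 0. Solving: [H⁺] = 4.1535e-03. Percent = (4.1535e-03/0.034) × 100

Percent ionization = 12.2%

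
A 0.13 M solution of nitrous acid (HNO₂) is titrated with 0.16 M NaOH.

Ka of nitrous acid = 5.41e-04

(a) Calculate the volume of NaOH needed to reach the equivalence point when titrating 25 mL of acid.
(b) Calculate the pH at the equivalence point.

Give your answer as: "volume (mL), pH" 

moles acid = 0.13 × 25/1000 = 0.00325 mol; V_base = moles/0.16 × 1000 = 20.3 mL. At equivalence only the conjugate base is present: [A⁻] = 0.00325/0.045 = 7.1724e-02 M. Kb = Kw/Ka = 1.85e-11; [OH⁻] = √(Kb × [A⁻]) = 1.1514e-06; pOH = 5.94; pH = 14 - pOH = 8.06.

V = 20.3 mL, pH = 8.06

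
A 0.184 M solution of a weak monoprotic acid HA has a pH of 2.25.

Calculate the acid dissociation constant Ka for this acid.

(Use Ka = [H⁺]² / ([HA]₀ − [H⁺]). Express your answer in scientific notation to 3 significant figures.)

[H⁺] = 10^(−pH) = 10^(−2.25) = 5.623e-03 M. For HA ⇌ H⁺ + A⁻, Ka = [H⁺][A⁻]/[HA] = [H⁺]² / ([HA]₀ − [H⁺]) = (5.623e-03)² / (0.184 − 5.623e-03) = 1.77e-04.

K_a = 1.77e-04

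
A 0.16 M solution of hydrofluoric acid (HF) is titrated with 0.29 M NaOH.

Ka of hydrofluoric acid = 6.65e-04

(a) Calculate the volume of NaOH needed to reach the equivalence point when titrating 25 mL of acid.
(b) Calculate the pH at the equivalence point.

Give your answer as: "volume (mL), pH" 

moles acid = 0.16 × 25/1000 = 0.004 mol; V_base = moles/0.29 × 1000 = 13.8 mL. At equivalence only the conjugate base is present: [A⁻] = 0.004/0.039 = 1.0311e-01 M. Kb = Kw/Ka = 1.50e-11; [OH⁻] = √(Kb × [A⁻]) = 1.2452e-06; pOH = 5.90; pH = 14 - pOH = 8.10.

V = 13.8 mL, pH = 8.10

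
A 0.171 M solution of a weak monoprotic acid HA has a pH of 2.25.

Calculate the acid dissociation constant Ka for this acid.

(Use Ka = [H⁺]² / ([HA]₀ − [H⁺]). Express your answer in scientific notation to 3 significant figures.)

[H⁺] = 10^(−pH) = 10^(−2.25) = 5.623e-03 M. For HA ⇌ H⁺ + A⁻, Ka = [H⁺][A⁻]/[HA] = [H⁺]² / ([HA]₀ − [H⁺]) = (5.623e-03)² / (0.171 − 5.623e-03) = 1.91e-04.

K_a = 1.91e-04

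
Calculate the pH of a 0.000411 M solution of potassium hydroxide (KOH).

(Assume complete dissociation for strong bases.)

[OH⁻] = 0.000411 M for strong base. pOH = -log[OH⁻] = 3.39, pH = 14 - pOH

pH = 10.61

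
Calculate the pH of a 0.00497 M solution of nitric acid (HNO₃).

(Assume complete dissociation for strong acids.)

[H⁺] = 0.00497 M for strong acid. pH = -log[H⁺] = -log(0.00497)

pH = 2.30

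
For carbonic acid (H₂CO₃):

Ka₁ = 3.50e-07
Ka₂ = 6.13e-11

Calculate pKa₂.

pKa₂ = -log(Ka₂) = -log(6.13e-11) = 10.21.

pK_{a2} = 10.21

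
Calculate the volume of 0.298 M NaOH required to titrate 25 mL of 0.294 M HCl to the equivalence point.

At equivalence: moles acid = moles base. moles HCl = 0.294 × 25/1000 = 0.00735 mol. V_base = moles / 0.298 × 1000 = 24.7 mL.

V_{base} = 24.7 mL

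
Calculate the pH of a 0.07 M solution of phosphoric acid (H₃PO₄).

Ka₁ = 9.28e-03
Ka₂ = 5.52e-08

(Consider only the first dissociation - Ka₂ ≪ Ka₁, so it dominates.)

First dissociation dominates. From Ka₁ = [H⁺][HA⁻]/[H₂A], x² + Ka₁·x − Ka₁·C = 0 with C = 0.07 M and Ka₁ = 9.28e-03. Solving: [H⁺] = (−Ka₁ + √(Ka₁² + 4·Ka₁·C)) / 2 = 2.1266e-02 M. pH = -log(2.1266e-02) = 1.67.

pH = 1.67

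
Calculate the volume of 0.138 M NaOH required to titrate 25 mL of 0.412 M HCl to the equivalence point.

At equivalence: moles acid = moles base. moles HCl = 0.412 × 25/1000 = 0.0103 mol. V_base = moles / 0.138 × 1000 = 74.6 mL.

V_{base} = 74.6 mL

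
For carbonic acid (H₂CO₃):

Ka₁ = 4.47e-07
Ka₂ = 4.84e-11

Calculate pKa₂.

pKa₂ = -log(Ka₂) = -log(4.84e-11) = 10.32.

pK_{a2} = 10.32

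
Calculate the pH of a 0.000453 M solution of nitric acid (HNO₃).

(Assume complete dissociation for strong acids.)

[H⁺] = 0.000453 M for strong acid. pH = -log[H⁺] = -log(0.000453)

pH = 3.34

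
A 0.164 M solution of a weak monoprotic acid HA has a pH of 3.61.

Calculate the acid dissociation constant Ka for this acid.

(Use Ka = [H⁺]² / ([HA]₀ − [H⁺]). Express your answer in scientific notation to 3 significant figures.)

[H⁺] = 10^(−pH) = 10^(−3.61) = 2.455e-04 M. For HA ⇌ H⁺ + A⁻, Ka = [H⁺][A⁻]/[HA] = [H⁺]² / ([HA]₀ − [H⁺]) = (2.455e-04)² / (0.164 − 2.455e-04) = 3.68e-07.

K_a = 3.68e-07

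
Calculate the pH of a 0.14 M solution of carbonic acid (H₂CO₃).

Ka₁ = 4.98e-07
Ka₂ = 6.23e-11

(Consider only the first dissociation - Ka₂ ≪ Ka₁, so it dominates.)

First dissociation dominates. From Ka₁ = [H⁺][HA⁻]/[H₂A], x² + Ka₁·x − Ka₁·C = 0 with C = 0.14 M and Ka₁ = 4.98e-07. Solving: [H⁺] = (−Ka₁ + √(Ka₁² + 4·Ka₁·C)) / 2 = 2.6380e-04 M. pH = -log(2.6380e-04) = 3.58.

pH = 3.58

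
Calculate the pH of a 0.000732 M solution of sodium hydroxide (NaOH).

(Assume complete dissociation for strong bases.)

[OH⁻] = 0.000732 M for strong base. pOH = -log[OH⁻] = 3.14, pH = 14 - pOH

pH = 10.86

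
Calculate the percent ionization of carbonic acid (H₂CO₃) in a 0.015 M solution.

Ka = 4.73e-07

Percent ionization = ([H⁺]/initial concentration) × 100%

Using Ka equilibrium: x² + Ka×x - Ka×C = 0. Solving: [H⁺] = 8.3996e-05. Percent = (8.3996e-05/0.015) × 100

Percent ionization = 0.56%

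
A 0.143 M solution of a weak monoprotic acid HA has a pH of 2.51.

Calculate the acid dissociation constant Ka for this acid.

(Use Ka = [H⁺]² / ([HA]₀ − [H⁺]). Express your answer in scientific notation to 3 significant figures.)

[H⁺] = 10^(−pH) = 10^(−2.51) = 3.090e-03 M. For HA ⇌ H⁺ + A⁻, Ka = [H⁺][A⁻]/[HA] = [H⁺]² / ([HA]₀ − [H⁺]) = (3.090e-03)² / (0.143 − 3.090e-03) = 6.83e-05.

K_a = 6.83e-05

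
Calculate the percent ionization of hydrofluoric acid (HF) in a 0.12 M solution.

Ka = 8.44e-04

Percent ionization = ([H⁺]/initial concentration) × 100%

Using Ka equilibrium: x² + Ka×x - Ka×C = 0. Solving: [H⁺] = 9.6506e-03. Percent = (9.6506e-03/0.12) × 100

Percent ionization = 8.04%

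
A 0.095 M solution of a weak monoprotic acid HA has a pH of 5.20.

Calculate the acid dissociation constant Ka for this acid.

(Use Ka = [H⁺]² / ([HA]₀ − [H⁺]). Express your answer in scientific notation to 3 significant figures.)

[H⁺] = 10^(−pH) = 10^(−5.20) = 6.310e-06 M. For HA ⇌ H⁺ + A⁻, Ka = [H⁺][A⁻]/[HA] = [H⁺]² / ([HA]₀ − [H⁺]) = (6.310e-06)² / (0.095 − 6.310e-06) = 4.19e-10.

K_a = 4.19e-10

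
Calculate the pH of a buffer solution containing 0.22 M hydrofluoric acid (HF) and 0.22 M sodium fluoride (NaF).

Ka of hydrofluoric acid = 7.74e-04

pKa = -log(7.74e-04) = 3.11. pH = pKa + log([A⁻]/[HA]) = 3.11 + log(0.22/0.22)

pH = 3.11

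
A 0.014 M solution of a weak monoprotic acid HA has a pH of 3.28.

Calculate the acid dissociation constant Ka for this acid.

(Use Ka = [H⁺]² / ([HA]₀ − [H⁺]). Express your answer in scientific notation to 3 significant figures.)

[H⁺] = 10^(−pH) = 10^(−3.28) = 5.248e-04 M. For HA ⇌ H⁺ + A⁻, Ka = [H⁺][A⁻]/[HA] = [H⁺]² / ([HA]₀ − [H⁺]) = (5.248e-04)² / (0.014 − 5.248e-04) = 2.04e-05.

K_a = 2.04e-05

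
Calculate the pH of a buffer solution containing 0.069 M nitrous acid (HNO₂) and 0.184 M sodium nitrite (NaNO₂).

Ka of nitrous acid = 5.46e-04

pKa = -log(5.46e-04) = 3.26. pH = pKa + log([A⁻]/[HA]) = 3.26 + log(0.184/0.069)

pH = 3.69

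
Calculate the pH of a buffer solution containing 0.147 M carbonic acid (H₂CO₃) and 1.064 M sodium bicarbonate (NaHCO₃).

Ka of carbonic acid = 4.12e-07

pKa = -log(4.12e-07) = 6.39. pH = pKa + log([A⁻]/[HA]) = 6.39 + log(1.064/0.147)

pH = 7.24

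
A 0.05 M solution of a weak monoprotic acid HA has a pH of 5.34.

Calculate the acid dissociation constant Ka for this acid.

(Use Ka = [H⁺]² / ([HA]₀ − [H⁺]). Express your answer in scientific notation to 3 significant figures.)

[H⁺] = 10^(−pH) = 10^(−5.34) = 4.571e-06 M. For HA ⇌ H⁺ + A⁻, Ka = [H⁺][A⁻]/[HA] = [H⁺]² / ([HA]₀ − [H⁺]) = (4.571e-06)² / (0.05 − 4.571e-06) = 4.18e-10.

K_a = 4.18e-10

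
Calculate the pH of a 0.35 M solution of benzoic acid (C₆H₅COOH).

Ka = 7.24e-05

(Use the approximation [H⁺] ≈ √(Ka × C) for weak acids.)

[H⁺] = √(Ka × C) = √(7.24e-05 × 0.35) = 5.0339e-03. pH = -log(5.0339e-03)

pH = 2.30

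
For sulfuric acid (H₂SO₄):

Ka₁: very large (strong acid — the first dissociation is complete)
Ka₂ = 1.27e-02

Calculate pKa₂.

pKa₂ = -log(Ka₂) = -log(1.27e-02) = 1.90.

pK_{a2} = 1.90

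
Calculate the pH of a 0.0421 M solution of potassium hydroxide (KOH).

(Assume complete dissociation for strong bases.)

[OH⁻] = 0.0421 M for strong base. pOH = -log[OH⁻] = 1.38, pH = 14 - pOH

pH = 12.62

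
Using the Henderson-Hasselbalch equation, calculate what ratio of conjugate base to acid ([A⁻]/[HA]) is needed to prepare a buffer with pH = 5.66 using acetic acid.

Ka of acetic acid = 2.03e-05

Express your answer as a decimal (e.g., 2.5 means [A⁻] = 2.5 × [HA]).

pKa = -log(2.03e-05) = 4.6925. pH = pKa + log([A⁻]/[HA]), so log([A⁻]/[HA]) = pH − pKa = 5.66 − 4.6925 = 0.9675. [A⁻]/[HA] = 10^(0.9675) = 9.28

[A⁻]/[HA] = 9.28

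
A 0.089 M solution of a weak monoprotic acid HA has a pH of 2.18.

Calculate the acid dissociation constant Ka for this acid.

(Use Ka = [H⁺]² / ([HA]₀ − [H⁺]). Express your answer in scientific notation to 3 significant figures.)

[H⁺] = 10^(−pH) = 10^(−2.18) = 6.607e-03 M. For HA ⇌ H⁺ + A⁻, Ka = [H⁺][A⁻]/[HA] = [H⁺]² / ([HA]₀ − [H⁺]) = (6.607e-03)² / (0.089 − 6.607e-03) = 5.30e-04.

K_a = 5.30e-04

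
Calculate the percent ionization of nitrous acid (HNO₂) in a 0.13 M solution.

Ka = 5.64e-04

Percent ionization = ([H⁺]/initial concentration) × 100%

Using Ka equilibrium: x² + Ka×x - Ka×C = 0. Solving: [H⁺] = 8.2854e-03. Percent = (8.2854e-03/0.13) × 100

Percent ionization = 6.37%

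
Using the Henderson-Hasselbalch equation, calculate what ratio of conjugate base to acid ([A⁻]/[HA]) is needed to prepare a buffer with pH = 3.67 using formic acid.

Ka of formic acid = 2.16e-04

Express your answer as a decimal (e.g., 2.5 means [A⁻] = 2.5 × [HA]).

pKa = -log(2.16e-04) = 3.6655. pH = pKa + log([A⁻]/[HA]), so log([A⁻]/[HA]) = pH − pKa = 3.67 − 3.6655 = 0.0045. [A⁻]/[HA] = 10^(0.0045) = 1.01

[A⁻]/[HA] = 1.01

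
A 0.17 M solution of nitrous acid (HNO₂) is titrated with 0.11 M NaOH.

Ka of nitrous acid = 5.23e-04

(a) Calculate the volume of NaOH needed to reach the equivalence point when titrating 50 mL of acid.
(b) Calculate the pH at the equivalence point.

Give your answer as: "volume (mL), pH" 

moles acid = 0.17 × 50/1000 = 0.0085 mol; V_base = moles/0.11 × 1000 = 77.3 mL. At equivalence only the conjugate base is present: [A⁻] = 0.0085/0.127 = 6.6786e-02 M. Kb = Kw/Ka = 1.91e-11; [OH⁻] = √(Kb × [A⁻]) = 1.1300e-06; pOH = 5.95; pH = 14 - pOH = 8.05.

V = 77.3 mL, pH = 8.05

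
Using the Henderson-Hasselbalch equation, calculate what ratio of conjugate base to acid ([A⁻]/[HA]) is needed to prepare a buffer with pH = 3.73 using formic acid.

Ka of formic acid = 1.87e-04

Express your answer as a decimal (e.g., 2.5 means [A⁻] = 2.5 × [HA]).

pKa = -log(1.87e-04) = 3.7282. pH = pKa + log([A⁻]/[HA]), so log([A⁻]/[HA]) = pH − pKa = 3.73 − 3.7282 = 0.0018. [A⁻]/[HA] = 10^(0.0018) = 1.00

[A⁻]/[HA] = 1.00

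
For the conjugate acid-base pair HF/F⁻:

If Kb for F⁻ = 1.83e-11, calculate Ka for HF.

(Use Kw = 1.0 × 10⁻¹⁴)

For a conjugate pair Ka × Kb = Kw, so Ka = Kw/Kb = 1.0 × 10⁻¹⁴ / 1.83e-11 = 5.46e-04.

K_a = 5.46e-04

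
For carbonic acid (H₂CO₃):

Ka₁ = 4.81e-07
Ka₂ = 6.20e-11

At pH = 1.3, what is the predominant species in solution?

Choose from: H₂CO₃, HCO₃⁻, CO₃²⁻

pKa₁ = 6.32, pKa₂ = 10.21. For a polyprotic acid the predominant species crosses at each pKa: below pKa_n the protonated form dominates, above it the deprotonated form does. At pH = 1.3, the predominant species is H₂CO₃.

H₂CO₃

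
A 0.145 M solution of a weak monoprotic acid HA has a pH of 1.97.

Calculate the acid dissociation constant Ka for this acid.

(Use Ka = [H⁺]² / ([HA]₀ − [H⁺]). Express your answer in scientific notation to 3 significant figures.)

[H⁺] = 10^(−pH) = 10^(−1.97) = 1.072e-02 M. For HA ⇌ H⁺ + A⁻, Ka = [H⁺][A⁻]/[HA] = [H⁺]² / ([HA]₀ − [H⁺]) = (1.072e-02)² / (0.145 − 1.072e-02) = 8.55e-04.

K_a = 8.55e-04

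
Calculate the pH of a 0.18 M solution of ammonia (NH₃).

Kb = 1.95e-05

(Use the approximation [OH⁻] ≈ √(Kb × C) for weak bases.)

[OH⁻] = √(Kb × C) = √(1.95e-05 × 0.18) = 1.8735e-03. pOH = 2.73, pH = 14 - pOH

pH = 11.27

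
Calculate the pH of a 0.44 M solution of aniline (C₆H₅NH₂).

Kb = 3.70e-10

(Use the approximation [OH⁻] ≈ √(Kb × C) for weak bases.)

[OH⁻] = √(Kb × C) = √(3.70e-10 × 0.44) = 1.2759e-05. pOH = 4.89, pH = 14 - pOH

pH = 9.11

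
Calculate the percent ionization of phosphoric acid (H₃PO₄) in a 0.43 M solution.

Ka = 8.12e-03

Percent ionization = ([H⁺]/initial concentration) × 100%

Using Ka equilibrium: x² + Ka×x - Ka×C = 0. Solving: [H⁺] = 5.5169e-02. Percent = (5.5169e-02/0.43) × 100

Percent ionization = 12.8%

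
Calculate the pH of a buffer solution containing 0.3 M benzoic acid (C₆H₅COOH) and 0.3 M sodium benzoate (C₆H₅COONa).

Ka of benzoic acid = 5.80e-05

pKa = -log(5.80e-05) = 4.24. pH = pKa + log([A⁻]/[HA]) = 4.24 + log(0.3/0.3)

pH = 4.24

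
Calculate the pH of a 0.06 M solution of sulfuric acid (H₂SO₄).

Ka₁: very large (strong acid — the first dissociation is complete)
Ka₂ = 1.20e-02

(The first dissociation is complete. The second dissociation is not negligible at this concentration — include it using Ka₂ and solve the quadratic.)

First dissociation is complete: [H⁺]₀ = [HSO₄⁻]₀ = C = 0.06 M. Second dissociation HSO₄⁻ ⇌ H⁺ + SO₄²⁻: let x = [SO₄²⁻]. Ka₂ = (C + x)·x / (C − x) = 1.20e-02 → x² + (C + Ka₂)·x − Ka₂·C = 0 → x² + 0.07200·x − 7.200e-04 = 0. x = (−0.07200 + √(0.07200² + 4 × 7.200e-04)) / 2 = 8.8999e-03 M. [H⁺] = C + x = 0.06 + 8.8999e-03 = 6.8900e-02 M. pH = -log(6.8900e-02) = 1.16.

pH = 1.16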